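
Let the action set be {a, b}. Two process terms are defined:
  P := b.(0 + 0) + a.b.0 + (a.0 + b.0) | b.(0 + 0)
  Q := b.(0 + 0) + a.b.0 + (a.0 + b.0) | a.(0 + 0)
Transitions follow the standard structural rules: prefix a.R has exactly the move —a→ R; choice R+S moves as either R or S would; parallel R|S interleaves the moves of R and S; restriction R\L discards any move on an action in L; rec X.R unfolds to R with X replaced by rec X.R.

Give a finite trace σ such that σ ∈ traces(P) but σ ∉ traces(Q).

bb

Reachable graph of P (7 states):
  u0 = b.(0 + 0) + a.b.0 + (a.0 + b.0) | b.(0 + 0) :: —a→ u1, —a→ u2, —b→ u1, —b→ u3, —b→ u4
  u1 = 0 | b.(0 + 0) :: —b→ u5
  u2 = b.0 :: —b→ u6
  u3 = (a.0 + b.0) | (0 + 0) :: —a→ u5, —b→ u5
  u4 = 0 + 0 :: ·
  u5 = 0 | (0 + 0) :: ·
  u6 = 0 :: ·
Reachable graph of Q (7 states):
  v0 = b.(0 + 0) + a.b.0 + (a.0 + b.0) | a.(0 + 0) :: —a→ v1, —a→ v2, —a→ v3, —b→ v2, —b→ v4
  v1 = (a.0 + b.0) | (0 + 0) :: —a→ v5, —b→ v5
  v2 = 0 | a.(0 + 0) :: —a→ v5
  v3 = b.0 :: —b→ v6
  v4 = 0 + 0 :: ·
  v5 = 0 | (0 + 0) :: ·
  v6 = 0 :: ·
Run σ = ⟨bb⟩ on P: start {u0}
  after b @ step 1: {u1, u3, u4}
  after b @ step 2: {u5}
  ✓ P
Run σ = ⟨bb⟩ on Q: start {v0}
  after b @ step 1: {v2, v4}
  after b @ step 2: ∅ (Q stuck)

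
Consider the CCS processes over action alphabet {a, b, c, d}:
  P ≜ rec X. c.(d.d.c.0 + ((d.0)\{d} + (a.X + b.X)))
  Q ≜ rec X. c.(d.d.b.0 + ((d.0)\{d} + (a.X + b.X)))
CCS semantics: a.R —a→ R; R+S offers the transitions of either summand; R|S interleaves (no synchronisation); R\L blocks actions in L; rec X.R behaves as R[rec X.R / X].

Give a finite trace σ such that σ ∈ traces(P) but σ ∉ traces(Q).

cddc

Reachable graph of P (5 states):
  p0 = rec X. c.(d.d.c.0 + ((d.0)\{d} + (a.X + b.X))) :: --c--▸ p1
  p1 = d.d.c.0 + ((d.0)\{d} + (a.(rec X. c.(d.d.c.0 + ((d.0)\{d} + (a.X + b.X)))) + b.(rec X. c.(d.d.c.0 + ((d.0)\{d} + (a.X + b.X)))))) :: --a--▸ p0, --b--▸ p0, --d--▸ p2
  p2 = d.c.0 :: --d--▸ p3
  p3 = c.0 :: --c--▸ p4
  p4 = 0 :: ·
Reachable graph of Q (5 states):
  q0 = rec X. c.(d.d.b.0 + ((d.0)\{d} + (a.X + b.X))) :: --c--▸ q1
  q1 = d.d.b.0 + ((d.0)\{d} + (a.(rec X. c.(d.d.b.0 + ((d.0)\{d} + (a.X + b.X)))) + b.(rec X. c.(d.d.b.0 + ((d.0)\{d} + (a.X + b.X)))))) :: --a--▸ q0, --b--▸ q0, --d--▸ q2
  q2 = d.b.0 :: --d--▸ q3
  q3 = b.0 :: --b--▸ q4
  q4 = 0 :: ·
Executing cddc from P (initial set {p0}):
  step 1 (c): {p1}
  step 2 (d): {p2}
  step 3 (d): {p3}
  step 4 (c): {p4}
  P completes σ.
Executing cddc from Q (initial set {q0}):
  step 1 (c): {q1}
  step 2 (d): {q2}
  step 3 (d): {q3}
  step 4 (c): ∅  — Q cannot continue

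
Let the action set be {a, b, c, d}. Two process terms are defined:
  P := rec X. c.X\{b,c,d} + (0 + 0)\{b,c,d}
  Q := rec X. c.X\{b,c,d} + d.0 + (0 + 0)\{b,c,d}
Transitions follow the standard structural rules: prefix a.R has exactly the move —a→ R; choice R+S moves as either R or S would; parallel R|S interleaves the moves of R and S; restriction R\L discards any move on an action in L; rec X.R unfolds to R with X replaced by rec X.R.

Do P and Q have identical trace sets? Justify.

Reachable graph of P (2 states):
  m0 = rec X. c.X\{b,c,d} + (0 + 0)\{b,c,d} has moves ··c··> m1
  m1 = (rec X. c.X\{b,c,d} + (0 + 0)\{b,c,d})\{b,c,d} has moves deadlocked
Reachable graph of Q (3 states):
  n0 = rec X. c.X\{b,c,d} + d.0 + (0 + 0)\{b,c,d} has moves ··c··> n1, ··d··> n2
  n1 = (rec X. c.X\{b,c,d} + d.0 + (0 + 0)\{b,c,d})\{b,c,d} has moves deadlocked
  n2 = 0 has moves deadlocked
Trace ⟨d⟩ through Q, begin at {n0}:
  step 1 (d): {n2}
  Q completes σ.
Trace ⟨d⟩ through P, begin at {m0}:
  step 1 (d): no successor for P

trace-distinct — witness ⟨d⟩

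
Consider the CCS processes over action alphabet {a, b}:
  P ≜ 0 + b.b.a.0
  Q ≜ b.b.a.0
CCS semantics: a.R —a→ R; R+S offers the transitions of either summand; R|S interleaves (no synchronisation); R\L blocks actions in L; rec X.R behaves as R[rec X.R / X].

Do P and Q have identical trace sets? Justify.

LTS(P): 4 reachable states
  s0 = 0 + b.b.a.0 | ··b··> s1
  s1 = b.a.0 | ··b··> s2
  s2 = a.0 | ··a··> s3
  s3 = 0 | (no moves)
LTS(Q): 4 reachable states
  t0 = b.b.a.0 | ··b··> t1
  t1 = b.a.0 | ··b··> t2
  t2 = a.0 | ··a··> t3
  t3 = 0 | (no moves)
Coarsest stable partition (strong bisimilarity classes):
  B0 = {s0, t0}
  B1 = {s1, t1}
  B2 = {s2, t2}
  B3 = {s3, t3}
s0 ∈ B0, t0 ∈ B0 → same block
Bisimilar ⇒ trace-equivalent.

traces(P) = traces(Q)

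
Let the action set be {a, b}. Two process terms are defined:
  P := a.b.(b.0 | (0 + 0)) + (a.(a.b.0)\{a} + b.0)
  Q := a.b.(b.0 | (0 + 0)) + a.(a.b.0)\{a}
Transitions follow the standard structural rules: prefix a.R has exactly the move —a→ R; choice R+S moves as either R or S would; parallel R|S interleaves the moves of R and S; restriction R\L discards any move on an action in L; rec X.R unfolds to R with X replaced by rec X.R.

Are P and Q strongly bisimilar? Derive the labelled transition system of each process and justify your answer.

NO

P's transition system — 6 states:
  m0 = a.b.(b.0 | (0 + 0)) + (a.(a.b.0)\{a} + b.0) ⊢ ··a··> m1, ··a··> m2, ··b··> m3
  m1 = (a.b.0)\{a} ⊢ ∅
  m2 = b.(b.0 | (0 + 0)) ⊢ ··b··> m4
  m3 = 0 ⊢ ∅
  m4 = b.0 | (0 + 0) ⊢ ··b··> m5
  m5 = 0 | (0 + 0) ⊢ ∅
Q's transition system — 5 states:
  n0 = a.b.(b.0 | (0 + 0)) + a.(a.b.0)\{a} ⊢ ··a··> n1, ··a··> n2
  n1 = (a.b.0)\{a} ⊢ ∅
  n2 = b.(b.0 | (0 + 0)) ⊢ ··b··> n3
  n3 = b.0 | (0 + 0) ⊢ ··b··> n4
  n4 = 0 | (0 + 0) ⊢ ∅
Coarsest stable partition (strong bisimilarity classes):
  B0 = {m0}
  B1 = {m1, m3, m5, n1, n4}
  B2 = {m2, n2}
  B3 = {m4, n3}
  B4 = {n0}
m0 ∈ B0, n0 ∈ B4 → different blocks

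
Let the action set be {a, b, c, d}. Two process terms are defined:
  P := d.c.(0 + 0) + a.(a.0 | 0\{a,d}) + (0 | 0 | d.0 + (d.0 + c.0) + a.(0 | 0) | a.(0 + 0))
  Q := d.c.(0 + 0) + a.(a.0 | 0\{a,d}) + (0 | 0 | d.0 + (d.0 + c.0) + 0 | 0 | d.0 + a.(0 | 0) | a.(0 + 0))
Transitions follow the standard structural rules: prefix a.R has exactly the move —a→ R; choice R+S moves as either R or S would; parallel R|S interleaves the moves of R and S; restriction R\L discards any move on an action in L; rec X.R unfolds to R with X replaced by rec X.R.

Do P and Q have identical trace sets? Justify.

LTS(P): 10 reachable states
  s0 = d.c.(0 + 0) + a.(a.0 | 0\{a,d}) + (0 | 0 | d.0 + (d.0 + c.0) + a.(0 | 0) | a.(0 + 0)) has moves --a--▸ s1, --a--▸ s2, --a--▸ s3, --c--▸ s4, --d--▸ s4, --d--▸ s5, --d--▸ s6
  s1 = 0 | 0 | a.(0 + 0) has moves --a--▸ s7
  s2 = a.(0 | 0) | (0 + 0) has moves --a--▸ s7
  s3 = a.0 | 0\{a,d} has moves --a--▸ s8
  s4 = 0 has moves ∅
  s5 = 0 | 0 | 0 has moves ∅
  s6 = c.(0 + 0) has moves --c--▸ s9
  s7 = 0 | 0 | (0 + 0) has moves ∅
  s8 = 0 | 0\{a,d} has moves ∅
  s9 = 0 + 0 has moves ∅
LTS(Q): 10 reachable states
  t0 = d.c.(0 + 0) + a.(a.0 | 0\{a,d}) + (0 | 0 | d.0 + (d.0 + c.0) + 0 | 0 | d.0 + a.(0 | 0) | a.(0 + 0)) has moves --a--▸ t1, --a--▸ t2, --a--▸ t3, --c--▸ t4, --d--▸ t4, --d--▸ t5, --d--▸ t6
  t1 = 0 | 0 | a.(0 + 0) has moves --a--▸ t7
  t2 = a.(0 | 0) | (0 + 0) has moves --a--▸ t7
  t3 = a.0 | 0\{a,d} has moves --a--▸ t8
  t4 = 0 has moves ∅
  t5 = 0 | 0 | 0 has moves ∅
  t6 = c.(0 + 0) has moves --c--▸ t9
  t7 = 0 | 0 | (0 + 0) has moves ∅
  t8 = 0 | 0\{a,d} has moves ∅
  t9 = 0 + 0 has moves ∅
Partition-refinement fixed point:
  B0 = {s0, t0}
  B1 = {s4, s5, s7, s8, s9, t4, t5, t7, t8, t9}
  B2 = {s1, s2, s3, t1, t2, t3}
  B3 = {s6, t6}
s0 ∈ B0, t0 ∈ B0 → same block
Bisimilar ⇒ trace-equivalent.

traces(P) = traces(Q)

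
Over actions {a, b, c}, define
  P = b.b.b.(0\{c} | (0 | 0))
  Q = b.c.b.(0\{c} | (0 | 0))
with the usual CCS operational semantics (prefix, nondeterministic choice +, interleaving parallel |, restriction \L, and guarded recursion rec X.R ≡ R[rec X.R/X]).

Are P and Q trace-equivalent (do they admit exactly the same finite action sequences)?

NO — witness ⟨bb⟩

P's transition system — 4 states:
  s0 = b.b.b.(0\{c} | (0 | 0)) → --b--▸ s1
  s1 = b.b.(0\{c} | (0 | 0)) → --b--▸ s2
  s2 = b.(0\{c} | (0 | 0)) → --b--▸ s3
  s3 = 0\{c} | (0 | 0) → ·
Q's transition system — 4 states:
  t0 = b.c.b.(0\{c} | (0 | 0)) → --b--▸ t1
  t1 = c.b.(0\{c} | (0 | 0)) → --c--▸ t2
  t2 = b.(0\{c} | (0 | 0)) → --b--▸ t3
  t3 = 0\{c} | (0 | 0) → ·
Trace ⟨bb⟩ through P, begin at {s0}:
  [1] b ⇒ {s1}
  [2] b ⇒ {s2}
  ✓ P
Trace ⟨bb⟩ through Q, begin at {t0}:
  [1] b ⇒ {t1}
  [2] b ⇒ ∅  — Q cannot continue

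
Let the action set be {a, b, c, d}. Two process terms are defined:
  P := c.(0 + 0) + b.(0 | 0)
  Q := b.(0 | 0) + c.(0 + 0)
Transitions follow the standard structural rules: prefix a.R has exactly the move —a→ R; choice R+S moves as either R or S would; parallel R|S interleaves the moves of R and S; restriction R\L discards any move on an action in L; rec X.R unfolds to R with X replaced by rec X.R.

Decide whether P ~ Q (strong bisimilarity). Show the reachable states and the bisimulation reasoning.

bisimilar

P's transition system — 3 states:
  p0 = c.(0 + 0) + b.(0 | 0) → ··b··> p1, ··c··> p2
  p1 = 0 | 0 → (no moves)
  p2 = 0 + 0 → (no moves)
Q's transition system — 3 states:
  q0 = b.(0 | 0) + c.(0 + 0) → ··b··> q1, ··c··> q2
  q1 = 0 | 0 → (no moves)
  q2 = 0 + 0 → (no moves)
Coarsest stable partition (strong bisimilarity classes):
  B0 = {p0, q0}
  B1 = {p1, p2, q1, q2}
p0 ∈ B0, q0 ∈ B0 → same block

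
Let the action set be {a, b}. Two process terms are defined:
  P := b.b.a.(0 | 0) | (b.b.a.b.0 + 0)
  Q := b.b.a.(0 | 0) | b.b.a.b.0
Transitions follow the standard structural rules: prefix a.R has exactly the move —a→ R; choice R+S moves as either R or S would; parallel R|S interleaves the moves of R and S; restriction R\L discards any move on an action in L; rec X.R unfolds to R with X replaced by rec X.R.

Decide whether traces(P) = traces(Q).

trace-equivalent

Reachable graph of P (20 states):
  s0 = b.b.a.(0 | 0) | (b.b.a.b.0 + 0) → -b-> s1, -b-> s2
  s1 = b.a.(0 | 0) | (b.b.a.b.0 + 0) → -b-> s3, -b-> s4
  s2 = b.b.a.(0 | 0) | b.a.b.0 → -b-> s4, -b-> s5
  s3 = a.(0 | 0) | (b.b.a.b.0 + 0) → -a-> s6, -b-> s7
  s4 = b.a.(0 | 0) | b.a.b.0 → -b-> s7, -b-> s8
  s5 = b.b.a.(0 | 0) | a.b.0 → -a-> s9, -b-> s8
  s6 = 0 | 0 | (b.b.a.b.0 + 0) → -b-> s10
  s7 = a.(0 | 0) | b.a.b.0 → -a-> s10, -b-> s11
  s8 = b.a.(0 | 0) | a.b.0 → -a-> s12, -b-> s11
  s9 = b.b.a.(0 | 0) | b.0 → -b-> s12, -b-> s13
  s10 = 0 | 0 | b.a.b.0 → -b-> s14
  s11 = a.(0 | 0) | a.b.0 → -a-> s14, -a-> s15
  s12 = b.a.(0 | 0) | b.0 → -b-> s15, -b-> s16
  s13 = b.b.a.(0 | 0) | 0 → -b-> s16
  s14 = 0 | 0 | a.b.0 → -a-> s17
  s15 = a.(0 | 0) | b.0 → -a-> s17, -b-> s18
  s16 = b.a.(0 | 0) | 0 → -b-> s18
  s17 = 0 | 0 | b.0 → -b-> s19
  s18 = a.(0 | 0) | 0 → -a-> s19
  s19 = 0 | 0 | 0 → ∅
Reachable graph of Q (20 states):
  t0 = b.b.a.(0 | 0) | b.b.a.b.0 → -b-> t1, -b-> t2
  t1 = b.a.(0 | 0) | b.b.a.b.0 → -b-> t3, -b-> t4
  t2 = b.b.a.(0 | 0) | b.a.b.0 → -b-> t4, -b-> t5
  t3 = a.(0 | 0) | b.b.a.b.0 → -a-> t6, -b-> t7
  t4 = b.a.(0 | 0) | b.a.b.0 → -b-> t7, -b-> t8
  t5 = b.b.a.(0 | 0) | a.b.0 → -a-> t9, -b-> t8
  t6 = 0 | 0 | b.b.a.b.0 → -b-> t10
  t7 = a.(0 | 0) | b.a.b.0 → -a-> t10, -b-> t11
  t8 = b.a.(0 | 0) | a.b.0 → -a-> t12, -b-> t11
  t9 = b.b.a.(0 | 0) | b.0 → -b-> t12, -b-> t13
  t10 = 0 | 0 | b.a.b.0 → -b-> t14
  t11 = a.(0 | 0) | a.b.0 → -a-> t14, -a-> t15
  t12 = b.a.(0 | 0) | b.0 → -b-> t15, -b-> t16
  t13 = b.b.a.(0 | 0) | 0 → -b-> t16
  t14 = 0 | 0 | a.b.0 → -a-> t17
  t15 = a.(0 | 0) | b.0 → -a-> t17, -b-> t18
  t16 = b.a.(0 | 0) | 0 → -b-> t18
  t17 = 0 | 0 | b.0 → -b-> t19
  t18 = a.(0 | 0) | 0 → -a-> t19
  t19 = 0 | 0 | 0 → ∅
Coarsest stable partition (strong bisimilarity classes):
  B0 = {s0, t0}
  B1 = {s1, t1}
  B2 = {s3, t3}
  B3 = {s6, t6}
  B4 = {s10, t10}
  B5 = {s14, t14}
  B6 = {s17, t17}
  B7 = {s19, t19}
  B8 = {s7, t7}
  B9 = {s11, t11}
  B10 = {s15, t15}
  B11 = {s18, t18}
  B12 = {s4, t4}
  B13 = {s8, t8}
  B14 = {s12, t12}
  B15 = {s16, t16}
  B16 = {s2, t2}
  B17 = {s5, t5}
  B18 = {s9, t9}
  B19 = {s13, t13}
s0 ∈ B0, t0 ∈ B0 → same block
Bisimilar ⇒ trace-equivalent.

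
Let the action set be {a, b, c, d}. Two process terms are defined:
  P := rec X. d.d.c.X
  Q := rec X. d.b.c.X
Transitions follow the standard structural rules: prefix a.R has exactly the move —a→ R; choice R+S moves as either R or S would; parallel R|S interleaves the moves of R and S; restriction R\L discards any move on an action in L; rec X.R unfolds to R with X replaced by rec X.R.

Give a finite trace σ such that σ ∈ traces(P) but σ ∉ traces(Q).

dd

P's transition system — 3 states:
  s0 = rec X. d.d.c.X | --d--▸ s1
  s1 = d.c.(rec X. d.d.c.X) | --d--▸ s2
  s2 = c.(rec X. d.d.c.X) | --c--▸ s0
Q's transition system — 3 states:
  t0 = rec X. d.b.c.X | --d--▸ t1
  t1 = b.c.(rec X. d.b.c.X) | --b--▸ t2
  t2 = c.(rec X. d.b.c.X) | --c--▸ t0
Run σ = ⟨dd⟩ on P: start {s0}
  after d @ step 1: {s1}
  after d @ step 2: {s2}
  — P admits the full trace.
Run σ = ⟨dd⟩ on Q: start {t0}
  after d @ step 1: {t1}
  after d @ step 2: no successor for Q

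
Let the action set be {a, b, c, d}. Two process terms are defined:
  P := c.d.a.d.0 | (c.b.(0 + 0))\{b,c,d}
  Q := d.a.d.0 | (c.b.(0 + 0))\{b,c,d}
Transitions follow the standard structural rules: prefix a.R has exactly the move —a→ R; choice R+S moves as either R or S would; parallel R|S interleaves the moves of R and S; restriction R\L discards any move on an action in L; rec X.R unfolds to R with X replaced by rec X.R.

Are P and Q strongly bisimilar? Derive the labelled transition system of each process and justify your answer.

LTS(P): 5 reachable states
  p0 = c.d.a.d.0 | (c.b.(0 + 0))\{b,c,d} → -c-> p1
  p1 = d.a.d.0 | (c.b.(0 + 0))\{b,c,d} → -d-> p2
  p2 = a.d.0 | (c.b.(0 + 0))\{b,c,d} → -a-> p3
  p3 = d.0 | (c.b.(0 + 0))\{b,c,d} → -d-> p4
  p4 = 0 | (c.b.(0 + 0))\{b,c,d} → deadlocked
LTS(Q): 4 reachable states
  q0 = d.a.d.0 | (c.b.(0 + 0))\{b,c,d} → -d-> q1
  q1 = a.d.0 | (c.b.(0 + 0))\{b,c,d} → -a-> q2
  q2 = d.0 | (c.b.(0 + 0))\{b,c,d} → -d-> q3
  q3 = 0 | (c.b.(0 + 0))\{b,c,d} → deadlocked
Coarsest stable partition (strong bisimilarity classes):
  B0 = {p0}
  B1 = {p1, q0}
  B2 = {p2, q1}
  B3 = {p3, q2}
  B4 = {p4, q3}
p0 ∈ B0, q0 ∈ B1 → different blocks

not bisimilar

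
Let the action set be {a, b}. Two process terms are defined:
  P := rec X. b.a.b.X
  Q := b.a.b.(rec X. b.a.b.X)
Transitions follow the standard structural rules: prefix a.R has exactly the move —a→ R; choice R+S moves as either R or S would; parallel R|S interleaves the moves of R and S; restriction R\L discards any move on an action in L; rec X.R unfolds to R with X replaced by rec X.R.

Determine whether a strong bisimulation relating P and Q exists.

P's transition system — 3 states:
  m0 = rec X. b.a.b.X :: --b--▸ m1
  m1 = a.b.(rec X. b.a.b.X) :: --a--▸ m2
  m2 = b.(rec X. b.a.b.X) :: --b--▸ m0
Q's transition system — 4 states:
  n0 = b.a.b.(rec X. b.a.b.X) :: --b--▸ n1
  n1 = a.b.(rec X. b.a.b.X) :: --a--▸ n2
  n2 = b.(rec X. b.a.b.X) :: --b--▸ n3
  n3 = rec X. b.a.b.X :: --b--▸ n1
Bisimilarity quotient blocks:
  B0 = {m0, n0, n3}
  B1 = {m1, n1}
  B2 = {m2, n2}
m0 ∈ B0, n0 ∈ B0 → same block

bisimilar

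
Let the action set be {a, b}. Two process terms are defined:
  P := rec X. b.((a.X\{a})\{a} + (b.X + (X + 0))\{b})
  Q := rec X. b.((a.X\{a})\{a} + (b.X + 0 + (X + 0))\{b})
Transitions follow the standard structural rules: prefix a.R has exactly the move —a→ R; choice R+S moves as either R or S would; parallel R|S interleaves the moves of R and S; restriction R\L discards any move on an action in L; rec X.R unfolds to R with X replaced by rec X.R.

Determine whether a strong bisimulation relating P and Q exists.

P's transition system — 2 states:
  m0 = rec X. b.((a.X\{a})\{a} + (b.X + (X + 0))\{b}) has moves --b--▸ m1
  m1 = (a.(rec X. b.((a.X\{a})\{a} + (b.X + (X + 0))\{b}))\{a})\{a} + (b.(rec X. b.((a.X\{a})\{a} + (b.X + (X + 0))\{b})) + ((rec X. b.((a.X\{a})\{a} + (b.X + (X + 0))\{b})) + 0))\{b} has moves (no moves)
Q's transition system — 2 states:
  n0 = rec X. b.((a.X\{a})\{a} + (b.X + 0 + (X + 0))\{b}) has moves --b--▸ n1
  n1 = (a.(rec X. b.((a.X\{a})\{a} + (b.X + 0 + (X + 0))\{b}))\{a})\{a} + (b.(rec X. b.((a.X\{a})\{a} + (b.X + 0 + (X + 0))\{b})) + 0 + ((rec X. b.((a.X\{a})\{a} + (b.X + 0 + (X + 0))\{b})) + 0))\{b} has moves (no moves)
Partition-refinement fixed point:
  B0 = {m0, n0}
  B1 = {m1, n1}
m0 ∈ B0, n0 ∈ B0 → same block

YES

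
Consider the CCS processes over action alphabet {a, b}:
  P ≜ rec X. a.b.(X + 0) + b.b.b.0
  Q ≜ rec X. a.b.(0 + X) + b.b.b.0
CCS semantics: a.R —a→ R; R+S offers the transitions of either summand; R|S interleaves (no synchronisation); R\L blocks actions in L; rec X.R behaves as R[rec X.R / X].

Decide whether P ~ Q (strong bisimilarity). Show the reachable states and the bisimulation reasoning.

P ~ Q

Reachable graph of P (6 states):
  s0 = rec X. a.b.(X + 0) + b.b.b.0 → —a→ s1, —b→ s2
  s1 = b.((rec X. a.b.(X + 0) + b.b.b.0) + 0) → —b→ s3
  s2 = b.b.0 → —b→ s4
  s3 = (rec X. a.b.(X + 0) + b.b.b.0) + 0 → —a→ s1, —b→ s2
  s4 = b.0 → —b→ s5
  s5 = 0 → deadlocked
Reachable graph of Q (6 states):
  t0 = rec X. a.b.(0 + X) + b.b.b.0 → —a→ t1, —b→ t2
  t1 = b.(0 + (rec X. a.b.(0 + X) + b.b.b.0)) → —b→ t3
  t2 = b.b.0 → —b→ t4
  t3 = 0 + (rec X. a.b.(0 + X) + b.b.b.0) → —a→ t1, —b→ t2
  t4 = b.0 → —b→ t5
  t5 = 0 → deadlocked
Coarsest stable partition (strong bisimilarity classes):
  B0 = {s0, s3, t0, t3}
  B1 = {s2, t2}
  B2 = {s4, t4}
  B3 = {s5, t5}
  B4 = {s1, t1}
s0 ∈ B0, t0 ∈ B0 → same block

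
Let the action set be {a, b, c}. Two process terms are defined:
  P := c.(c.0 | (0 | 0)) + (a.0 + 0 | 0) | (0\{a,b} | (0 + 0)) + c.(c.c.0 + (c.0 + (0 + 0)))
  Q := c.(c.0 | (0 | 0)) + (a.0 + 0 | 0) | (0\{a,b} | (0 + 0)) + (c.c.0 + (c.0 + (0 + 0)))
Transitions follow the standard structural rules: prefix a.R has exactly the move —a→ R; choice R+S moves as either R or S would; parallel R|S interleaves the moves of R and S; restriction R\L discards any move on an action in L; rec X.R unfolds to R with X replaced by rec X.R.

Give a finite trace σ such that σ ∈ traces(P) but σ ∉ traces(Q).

ccc

Reachable graph of P (7 states):
  u0 = c.(c.0 | (0 | 0)) + (a.0 + 0 | 0) | (0\{a,b} | (0 + 0)) + c.(c.c.0 + (c.0 + (0 + 0))) → -a-> u1, -c-> u2, -c-> u3
  u1 = 0 | (0\{a,b} | (0 + 0)) → stopped
  u2 = c.0 | (0 | 0) → -c-> u4
  u3 = c.c.0 + (c.0 + (0 + 0)) → -c-> u5, -c-> u6
  u4 = 0 | (0 | 0) → stopped
  u5 = 0 → stopped
  u6 = c.0 → -c-> u5
Reachable graph of Q (6 states):
  v0 = c.(c.0 | (0 | 0)) + (a.0 + 0 | 0) | (0\{a,b} | (0 + 0)) + (c.c.0 + (c.0 + (0 + 0))) → -a-> v1, -c-> v2, -c-> v3, -c-> v4
  v1 = 0 | (0\{a,b} | (0 + 0)) → stopped
  v2 = 0 → stopped
  v3 = c.0 → -c-> v2
  v4 = c.0 | (0 | 0) → -c-> v5
  v5 = 0 | (0 | 0) → stopped
Run σ = ⟨ccc⟩ on P: start {u0}
  step 1 (c): {u2, u3}
  step 2 (c): {u4, u5, u6}
  step 3 (c): {u5}
  ✓ P
Run σ = ⟨ccc⟩ on Q: start {v0}
  step 1 (c): {v2, v3, v4}
  step 2 (c): {v2, v5}
  step 3 (c): ∅  — Q cannot continue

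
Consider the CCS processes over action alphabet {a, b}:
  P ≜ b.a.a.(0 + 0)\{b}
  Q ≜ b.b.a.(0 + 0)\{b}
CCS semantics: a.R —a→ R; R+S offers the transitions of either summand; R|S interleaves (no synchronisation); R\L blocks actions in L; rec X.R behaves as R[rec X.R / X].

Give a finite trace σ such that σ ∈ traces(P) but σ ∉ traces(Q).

P's transition system — 4 states:
  m0 = b.a.a.(0 + 0)\{b} | ··b··> m1
  m1 = a.a.(0 + 0)\{b} | ··a··> m2
  m2 = a.(0 + 0)\{b} | ··a··> m3
  m3 = (0 + 0)\{b} | ∅
Q's transition system — 4 states:
  n0 = b.b.a.(0 + 0)\{b} | ··b··> n1
  n1 = b.a.(0 + 0)\{b} | ··b··> n2
  n2 = a.(0 + 0)\{b} | ··a··> n3
  n3 = (0 + 0)\{b} | ∅
Run σ = ⟨ba⟩ on P: start {m0}
  [1] b ⇒ {m1}
  [2] a ⇒ {m2}
  ✓ P
Run σ = ⟨ba⟩ on Q: start {n0}
  [1] b ⇒ {n1}
  [2] a ⇒ ∅  — Q cannot continue

ba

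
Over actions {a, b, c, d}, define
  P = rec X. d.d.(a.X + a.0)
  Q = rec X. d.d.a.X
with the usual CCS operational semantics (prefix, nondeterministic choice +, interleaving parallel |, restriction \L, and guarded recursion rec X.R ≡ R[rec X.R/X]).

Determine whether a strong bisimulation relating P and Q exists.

P ≁ Q

LTS(P): 4 reachable states
  u0 = rec X. d.d.(a.X + a.0) has moves —d→ u1
  u1 = d.(a.(rec X. d.d.(a.X + a.0)) + a.0) has moves —d→ u2
  u2 = a.(rec X. d.d.(a.X + a.0)) + a.0 has moves —a→ u0, —a→ u3
  u3 = 0 has moves stopped
LTS(Q): 3 reachable states
  v0 = rec X. d.d.a.X has moves —d→ v1
  v1 = d.a.(rec X. d.d.a.X) has moves —d→ v2
  v2 = a.(rec X. d.d.a.X) has moves —a→ v0
Partition-refinement fixed point:
  B0 = {u0}
  B1 = {u1}
  B2 = {u2}
  B3 = {u3}
  B4 = {v0}
  B5 = {v1}
  B6 = {v2}
u0 ∈ B0, v0 ∈ B4 → different blocks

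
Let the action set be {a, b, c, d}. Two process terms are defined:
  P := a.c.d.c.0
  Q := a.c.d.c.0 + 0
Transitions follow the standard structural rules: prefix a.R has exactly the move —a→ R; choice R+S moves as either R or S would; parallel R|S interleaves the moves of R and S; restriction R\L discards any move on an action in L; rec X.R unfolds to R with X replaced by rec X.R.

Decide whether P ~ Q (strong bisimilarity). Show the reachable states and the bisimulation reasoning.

Reachable graph of P (5 states):
  m0 = a.c.d.c.0 ⊢ ··a··> m1
  m1 = c.d.c.0 ⊢ ··c··> m2
  m2 = d.c.0 ⊢ ··d··> m3
  m3 = c.0 ⊢ ··c··> m4
  m4 = 0 ⊢ ∅
Reachable graph of Q (5 states):
  n0 = a.c.d.c.0 + 0 ⊢ ··a··> n1
  n1 = c.d.c.0 ⊢ ··c··> n2
  n2 = d.c.0 ⊢ ··d··> n3
  n3 = c.0 ⊢ ··c··> n4
  n4 = 0 ⊢ ∅
Bisimilarity quotient blocks:
  B0 = {m0, n0}
  B1 = {m1, n1}
  B2 = {m2, n2}
  B3 = {m3, n3}
  B4 = {m4, n4}
m0 ∈ B0, n0 ∈ B0 → same block

bisimilar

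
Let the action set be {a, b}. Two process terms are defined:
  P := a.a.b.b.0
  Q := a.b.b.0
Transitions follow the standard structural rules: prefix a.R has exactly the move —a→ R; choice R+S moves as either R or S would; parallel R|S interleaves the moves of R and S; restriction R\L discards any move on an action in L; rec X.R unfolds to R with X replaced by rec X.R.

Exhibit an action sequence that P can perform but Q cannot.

aa

Reachable graph of P (5 states):
  p0 = a.a.b.b.0 ⊢ -a-> p1
  p1 = a.b.b.0 ⊢ -a-> p2
  p2 = b.b.0 ⊢ -b-> p3
  p3 = b.0 ⊢ -b-> p4
  p4 = 0 ⊢ (no moves)
Reachable graph of Q (4 states):
  q0 = a.b.b.0 ⊢ -a-> q1
  q1 = b.b.0 ⊢ -b-> q2
  q2 = b.0 ⊢ -b-> q3
  q3 = 0 ⊢ (no moves)
Trace ⟨aa⟩ through P, begin at {p0}:
  after a @ step 1: {p1}
  after a @ step 2: {p2}
  ✓ P
Trace ⟨aa⟩ through Q, begin at {q0}:
  after a @ step 1: {q1}
  after a @ step 2: no successor for Q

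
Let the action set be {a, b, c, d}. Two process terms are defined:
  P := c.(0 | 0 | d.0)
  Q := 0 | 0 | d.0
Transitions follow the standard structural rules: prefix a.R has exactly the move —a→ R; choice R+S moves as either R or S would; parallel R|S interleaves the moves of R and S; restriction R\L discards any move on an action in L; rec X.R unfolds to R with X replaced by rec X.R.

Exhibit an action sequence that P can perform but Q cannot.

P's transition system — 3 states:
  p0 = c.(0 | 0 | d.0) ⊢ =c=> p1
  p1 = 0 | 0 | d.0 ⊢ =d=> p2
  p2 = 0 | 0 | 0 ⊢ ∅
Q's transition system — 2 states:
  q0 = 0 | 0 | d.0 ⊢ =d=> q1
  q1 = 0 | 0 | 0 ⊢ ∅
Executing c from P (initial set {p0}):
  after c @ step 1: {p1}
  — P admits the full trace.
Executing c from Q (initial set {q0}):
  after c @ step 1: no successor for Q

c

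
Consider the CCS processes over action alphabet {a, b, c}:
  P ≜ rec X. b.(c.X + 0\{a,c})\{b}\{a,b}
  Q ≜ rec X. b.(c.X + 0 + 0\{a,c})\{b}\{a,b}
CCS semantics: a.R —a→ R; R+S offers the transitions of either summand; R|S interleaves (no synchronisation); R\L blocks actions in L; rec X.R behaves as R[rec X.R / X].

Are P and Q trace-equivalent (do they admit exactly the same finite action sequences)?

Reachable graph of P (3 states):
  u0 = rec X. b.(c.X + 0\{a,c})\{b}\{a,b} ⊢ ··b··> u1
  u1 = (c.(rec X. b.(c.X + 0\{a,c})\{b}\{a,b}) + 0\{a,c})\{b}\{a,b} ⊢ ··c··> u2
  u2 = (rec X. b.(c.X + 0\{a,c})\{b}\{a,b})\{b}\{a,b} ⊢ ·
Reachable graph of Q (3 states):
  v0 = rec X. b.(c.X + 0 + 0\{a,c})\{b}\{a,b} ⊢ ··b··> v1
  v1 = (c.(rec X. b.(c.X + 0 + 0\{a,c})\{b}\{a,b}) + 0 + 0\{a,c})\{b}\{a,b} ⊢ ··c··> v2
  v2 = (rec X. b.(c.X + 0 + 0\{a,c})\{b}\{a,b})\{b}\{a,b} ⊢ ·
Bisimilarity quotient blocks:
  B0 = {u0, v0}
  B1 = {u1, v1}
  B2 = {u2, v2}
u0 ∈ B0, v0 ∈ B0 → same block
Bisimilar ⇒ trace-equivalent.

YES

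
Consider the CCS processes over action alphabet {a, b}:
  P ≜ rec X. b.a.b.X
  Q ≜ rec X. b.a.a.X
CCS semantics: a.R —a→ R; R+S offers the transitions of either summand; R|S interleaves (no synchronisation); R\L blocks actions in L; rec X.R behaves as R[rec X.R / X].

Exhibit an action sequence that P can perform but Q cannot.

bab

P's transition system — 3 states:
  m0 = rec X. b.a.b.X ⊢ ··b··> m1
  m1 = a.b.(rec X. b.a.b.X) ⊢ ··a··> m2
  m2 = b.(rec X. b.a.b.X) ⊢ ··b··> m0
Q's transition system — 3 states:
  n0 = rec X. b.a.a.X ⊢ ··b··> n1
  n1 = a.a.(rec X. b.a.a.X) ⊢ ··a··> n2
  n2 = a.(rec X. b.a.a.X) ⊢ ··a··> n0
Run σ = ⟨bab⟩ on P: start {m0}
  step 1 (b): {m1}
  step 2 (a): {m2}
  step 3 (b): {m0}
  — P admits the full trace.
Run σ = ⟨bab⟩ on Q: start {n0}
  step 1 (b): {n1}
  step 2 (a): {n2}
  step 3 (b): ∅  — Q cannot continue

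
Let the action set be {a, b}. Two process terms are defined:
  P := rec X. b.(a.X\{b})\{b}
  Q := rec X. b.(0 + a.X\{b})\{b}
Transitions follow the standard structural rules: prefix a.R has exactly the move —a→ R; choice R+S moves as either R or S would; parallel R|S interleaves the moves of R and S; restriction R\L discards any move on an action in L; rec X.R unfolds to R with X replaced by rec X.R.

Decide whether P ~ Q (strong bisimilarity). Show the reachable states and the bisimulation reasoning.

LTS(P): 3 reachable states
  p0 = rec X. b.(a.X\{b})\{b} → --b--▸ p1
  p1 = (a.(rec X. b.(a.X\{b})\{b})\{b})\{b} → --a--▸ p2
  p2 = (rec X. b.(a.X\{b})\{b})\{b}\{b} → (no moves)
LTS(Q): 3 reachable states
  q0 = rec X. b.(0 + a.X\{b})\{b} → --b--▸ q1
  q1 = (0 + a.(rec X. b.(0 + a.X\{b})\{b})\{b})\{b} → --a--▸ q2
  q2 = (rec X. b.(0 + a.X\{b})\{b})\{b}\{b} → (no moves)
Coarsest stable partition (strong bisimilarity classes):
  B0 = {p0, q0}
  B1 = {p1, q1}
  B2 = {p2, q2}
p0 ∈ B0, q0 ∈ B0 → same block

YES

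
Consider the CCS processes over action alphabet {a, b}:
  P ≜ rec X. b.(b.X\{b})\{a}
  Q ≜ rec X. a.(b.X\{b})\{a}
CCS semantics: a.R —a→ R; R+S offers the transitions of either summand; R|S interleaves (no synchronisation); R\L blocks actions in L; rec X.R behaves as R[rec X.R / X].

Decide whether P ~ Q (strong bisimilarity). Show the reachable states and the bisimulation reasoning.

NO

LTS(P): 3 reachable states
  u0 = rec X. b.(b.X\{b})\{a} → =b=> u1
  u1 = (b.(rec X. b.(b.X\{b})\{a})\{b})\{a} → =b=> u2
  u2 = (rec X. b.(b.X\{b})\{a})\{b}\{a} → ·
LTS(Q): 3 reachable states
  v0 = rec X. a.(b.X\{b})\{a} → =a=> v1
  v1 = (b.(rec X. a.(b.X\{b})\{a})\{b})\{a} → =b=> v2
  v2 = (rec X. a.(b.X\{b})\{a})\{b}\{a} → ·
Bisimilarity quotient blocks:
  B0 = {u0}
  B1 = {u1, v1}
  B2 = {u2, v2}
  B3 = {v0}
u0 ∈ B0, v0 ∈ B3 → different blocks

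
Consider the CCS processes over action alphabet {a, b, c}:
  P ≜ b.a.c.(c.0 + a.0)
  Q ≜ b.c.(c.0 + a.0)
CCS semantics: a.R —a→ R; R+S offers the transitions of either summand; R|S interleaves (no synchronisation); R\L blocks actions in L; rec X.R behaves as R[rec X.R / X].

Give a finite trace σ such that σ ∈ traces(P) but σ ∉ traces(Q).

LTS(P): 5 reachable states
  s0 = b.a.c.(c.0 + a.0) :: --b--▸ s1
  s1 = a.c.(c.0 + a.0) :: --a--▸ s2
  s2 = c.(c.0 + a.0) :: --c--▸ s3
  s3 = c.0 + a.0 :: --a--▸ s4, --c--▸ s4
  s4 = 0 :: (no moves)
LTS(Q): 4 reachable states
  t0 = b.c.(c.0 + a.0) :: --b--▸ t1
  t1 = c.(c.0 + a.0) :: --c--▸ t2
  t2 = c.0 + a.0 :: --a--▸ t3, --c--▸ t3
  t3 = 0 :: (no moves)
Executing ba from P (initial set {s0}):
  after b @ step 1: {s1}
  after a @ step 2: {s2}
  — P admits the full trace.
Executing ba from Q (initial set {t0}):
  after b @ step 1: {t1}
  after a @ step 2: no successor for Q

ba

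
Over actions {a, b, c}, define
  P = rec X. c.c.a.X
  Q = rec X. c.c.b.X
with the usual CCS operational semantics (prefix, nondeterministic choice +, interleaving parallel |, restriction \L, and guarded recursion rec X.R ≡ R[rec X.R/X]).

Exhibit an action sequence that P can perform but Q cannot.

cca

Reachable graph of P (3 states):
  s0 = rec X. c.c.a.X → ··c··> s1
  s1 = c.a.(rec X. c.c.a.X) → ··c··> s2
  s2 = a.(rec X. c.c.a.X) → ··a··> s0
Reachable graph of Q (3 states):
  t0 = rec X. c.c.b.X → ··c··> t1
  t1 = c.b.(rec X. c.c.b.X) → ··c··> t2
  t2 = b.(rec X. c.c.b.X) → ··b··> t0
Trace ⟨cca⟩ through P, begin at {s0}:
  after c @ step 1: {s1}
  after c @ step 2: {s2}
  after a @ step 3: {s0}
  ✓ P
Trace ⟨cca⟩ through Q, begin at {t0}:
  after c @ step 1: {t1}
  after c @ step 2: {t2}
  after a @ step 3: ∅  — Q cannot continue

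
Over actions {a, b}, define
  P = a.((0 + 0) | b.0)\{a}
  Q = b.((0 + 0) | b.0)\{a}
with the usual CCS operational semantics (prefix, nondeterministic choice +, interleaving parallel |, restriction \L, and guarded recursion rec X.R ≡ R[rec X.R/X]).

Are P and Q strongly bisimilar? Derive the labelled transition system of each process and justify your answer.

not bisimilar

LTS(P): 3 reachable states
  s0 = a.((0 + 0) | b.0)\{a} → ··a··> s1
  s1 = ((0 + 0) | b.0)\{a} → ··b··> s2
  s2 = ((0 + 0) | 0)\{a} → deadlocked
LTS(Q): 3 reachable states
  t0 = b.((0 + 0) | b.0)\{a} → ··b··> t1
  t1 = ((0 + 0) | b.0)\{a} → ··b··> t2
  t2 = ((0 + 0) | 0)\{a} → deadlocked
Partition-refinement fixed point:
  B0 = {s0}
  B1 = {s1, t1}
  B2 = {s2, t2}
  B3 = {t0}
s0 ∈ B0, t0 ∈ B3 → different blocks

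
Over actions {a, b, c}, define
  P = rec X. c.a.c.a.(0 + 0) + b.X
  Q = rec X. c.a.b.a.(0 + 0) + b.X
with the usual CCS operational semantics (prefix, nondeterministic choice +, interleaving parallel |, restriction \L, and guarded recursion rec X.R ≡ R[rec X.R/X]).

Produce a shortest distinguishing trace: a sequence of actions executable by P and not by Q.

LTS(P): 5 reachable states
  p0 = rec X. c.a.c.a.(0 + 0) + b.X :: -b-> p0, -c-> p1
  p1 = a.c.a.(0 + 0) :: -a-> p2
  p2 = c.a.(0 + 0) :: -c-> p3
  p3 = a.(0 + 0) :: -a-> p4
  p4 = 0 + 0 :: deadlocked
LTS(Q): 5 reachable states
  q0 = rec X. c.a.b.a.(0 + 0) + b.X :: -b-> q0, -c-> q1
  q1 = a.b.a.(0 + 0) :: -a-> q2
  q2 = b.a.(0 + 0) :: -b-> q3
  q3 = a.(0 + 0) :: -a-> q4
  q4 = 0 + 0 :: deadlocked
Run σ = ⟨cac⟩ on P: start {p0}
  [1] c ⇒ {p1}
  [2] a ⇒ {p2}
  [3] c ⇒ {p3}
  ✓ P
Run σ = ⟨cac⟩ on Q: start {q0}
  [1] c ⇒ {q1}
  [2] a ⇒ {q2}
  [3] c ⇒ no successor for Q

cac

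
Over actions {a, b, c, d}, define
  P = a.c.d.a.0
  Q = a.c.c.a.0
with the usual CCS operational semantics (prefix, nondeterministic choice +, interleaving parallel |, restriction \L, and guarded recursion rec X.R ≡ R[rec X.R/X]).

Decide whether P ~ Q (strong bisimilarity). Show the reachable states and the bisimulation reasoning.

P ≁ Q

P's transition system — 5 states:
  u0 = a.c.d.a.0 has moves --a--▸ u1
  u1 = c.d.a.0 has moves --c--▸ u2
  u2 = d.a.0 has moves --d--▸ u3
  u3 = a.0 has moves --a--▸ u4
  u4 = 0 has moves deadlocked
Q's transition system — 5 states:
  v0 = a.c.c.a.0 has moves --a--▸ v1
  v1 = c.c.a.0 has moves --c--▸ v2
  v2 = c.a.0 has moves --c--▸ v3
  v3 = a.0 has moves --a--▸ v4
  v4 = 0 has moves deadlocked
Coarsest stable partition (strong bisimilarity classes):
  B0 = {u0}
  B1 = {u1}
  B2 = {u2}
  B3 = {u3, v3}
  B4 = {u4, v4}
  B5 = {v0}
  B6 = {v1}
  B7 = {v2}
u0 ∈ B0, v0 ∈ B5 → different blocks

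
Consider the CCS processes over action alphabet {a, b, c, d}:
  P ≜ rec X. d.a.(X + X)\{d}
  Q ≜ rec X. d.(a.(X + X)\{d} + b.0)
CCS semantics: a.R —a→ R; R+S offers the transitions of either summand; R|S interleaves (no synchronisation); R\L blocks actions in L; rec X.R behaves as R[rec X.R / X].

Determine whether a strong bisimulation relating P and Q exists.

P's transition system — 3 states:
  p0 = rec X. d.a.(X + X)\{d} :: —d→ p1
  p1 = a.((rec X. d.a.(X + X)\{d}) + (rec X. d.a.(X + X)\{d}))\{d} :: —a→ p2
  p2 = ((rec X. d.a.(X + X)\{d}) + (rec X. d.a.(X + X)\{d}))\{d} :: (no moves)
Q's transition system — 4 states:
  q0 = rec X. d.(a.(X + X)\{d} + b.0) :: —d→ q1
  q1 = a.((rec X. d.(a.(X + X)\{d} + b.0)) + (rec X. d.(a.(X + X)\{d} + b.0)))\{d} + b.0 :: —a→ q2, —b→ q3
  q2 = ((rec X. d.(a.(X + X)\{d} + b.0)) + (rec X. d.(a.(X + X)\{d} + b.0)))\{d} :: (no moves)
  q3 = 0 :: (no moves)
Bisimilarity quotient blocks:
  B0 = {p0}
  B1 = {p1}
  B2 = {p2, q2, q3}
  B3 = {q0}
  B4 = {q1}
p0 ∈ B0, q0 ∈ B3 → different blocks

not bisimilar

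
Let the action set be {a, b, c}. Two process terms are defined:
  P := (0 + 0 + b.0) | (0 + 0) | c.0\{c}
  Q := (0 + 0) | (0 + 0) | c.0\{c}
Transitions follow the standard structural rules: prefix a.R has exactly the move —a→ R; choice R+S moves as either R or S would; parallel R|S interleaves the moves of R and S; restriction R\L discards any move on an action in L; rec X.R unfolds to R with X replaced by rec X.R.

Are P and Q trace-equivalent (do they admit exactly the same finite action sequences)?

traces(P) ≠ traces(Q) — witness ⟨b⟩

LTS(P): 4 reachable states
  u0 = (0 + 0 + b.0) | (0 + 0) | c.0\{c} has moves =b=> u1, =c=> u2
  u1 = 0 | (0 + 0) | c.0\{c} has moves =c=> u3
  u2 = (0 + 0 + b.0) | (0 + 0) | 0\{c} has moves =b=> u3
  u3 = 0 | (0 + 0) | 0\{c} has moves ·
LTS(Q): 2 reachable states
  v0 = (0 + 0) | (0 + 0) | c.0\{c} has moves =c=> v1
  v1 = (0 + 0) | (0 + 0) | 0\{c} has moves ·
Trace ⟨b⟩ through P, begin at {u0}:
  [1] b ⇒ {u1}
  P completes σ.
Trace ⟨b⟩ through Q, begin at {v0}:
  [1] b ⇒ no successor for Q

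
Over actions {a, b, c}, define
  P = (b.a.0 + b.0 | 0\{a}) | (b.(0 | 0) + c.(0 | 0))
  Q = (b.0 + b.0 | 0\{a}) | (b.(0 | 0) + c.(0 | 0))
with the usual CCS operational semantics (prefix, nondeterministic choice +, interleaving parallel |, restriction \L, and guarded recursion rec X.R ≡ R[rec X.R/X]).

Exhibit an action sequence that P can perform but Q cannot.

ba

P's transition system — 8 states:
  u0 = (b.a.0 + b.0 | 0\{a}) | (b.(0 | 0) + c.(0 | 0)) → --b--▸ u1, --b--▸ u2, --b--▸ u3, --c--▸ u1
  u1 = (b.a.0 + b.0 | 0\{a}) | (0 | 0) → --b--▸ u4, --b--▸ u5
  u2 = 0 | 0\{a} | (b.(0 | 0) + c.(0 | 0)) → --b--▸ u4, --c--▸ u4
  u3 = a.0 | (b.(0 | 0) + c.(0 | 0)) → --a--▸ u6, --b--▸ u5, --c--▸ u5
  u4 = 0 | 0\{a} | (0 | 0) → deadlocked
  u5 = a.0 | (0 | 0) → --a--▸ u7
  u6 = 0 | (b.(0 | 0) + c.(0 | 0)) → --b--▸ u7, --c--▸ u7
  u7 = 0 | (0 | 0) → deadlocked
Q's transition system — 6 states:
  v0 = (b.0 + b.0 | 0\{a}) | (b.(0 | 0) + c.(0 | 0)) → --b--▸ v1, --b--▸ v2, --b--▸ v3, --c--▸ v1
  v1 = (b.0 + b.0 | 0\{a}) | (0 | 0) → --b--▸ v4, --b--▸ v5
  v2 = 0 | (b.(0 | 0) + c.(0 | 0)) → --b--▸ v4, --c--▸ v4
  v3 = 0 | 0\{a} | (b.(0 | 0) + c.(0 | 0)) → --b--▸ v5, --c--▸ v5
  v4 = 0 | (0 | 0) → deadlocked
  v5 = 0 | 0\{a} | (0 | 0) → deadlocked
Trace ⟨ba⟩ through P, begin at {u0}:
  after b @ step 1: {u1, u2, u3}
  after a @ step 2: {u6}
  P completes σ.
Trace ⟨ba⟩ through Q, begin at {v0}:
  after b @ step 1: {v1, v2, v3}
  after a @ step 2: ∅  — Q cannot continue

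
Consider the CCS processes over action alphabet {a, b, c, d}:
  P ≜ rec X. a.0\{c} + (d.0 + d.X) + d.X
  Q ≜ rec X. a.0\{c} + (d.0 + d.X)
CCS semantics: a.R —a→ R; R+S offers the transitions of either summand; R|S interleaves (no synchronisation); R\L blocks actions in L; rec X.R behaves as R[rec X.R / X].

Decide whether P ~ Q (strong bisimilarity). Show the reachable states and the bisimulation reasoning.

YES

Reachable graph of P (3 states):
  u0 = rec X. a.0\{c} + (d.0 + d.X) + d.X has moves ··a··> u1, ··d··> u0, ··d··> u2
  u1 = 0\{c} has moves ·
  u2 = 0 has moves ·
Reachable graph of Q (3 states):
  v0 = rec X. a.0\{c} + (d.0 + d.X) has moves ··a··> v1, ··d··> v0, ··d··> v2
  v1 = 0\{c} has moves ·
  v2 = 0 has moves ·
Bisimilarity quotient blocks:
  B0 = {u0, v0}
  B1 = {u1, u2, v1, v2}
u0 ∈ B0, v0 ∈ B0 → same block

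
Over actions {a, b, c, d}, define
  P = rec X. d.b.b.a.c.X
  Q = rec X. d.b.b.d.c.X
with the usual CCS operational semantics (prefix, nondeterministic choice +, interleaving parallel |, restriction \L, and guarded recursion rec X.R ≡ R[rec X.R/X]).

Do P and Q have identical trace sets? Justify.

P's transition system — 5 states:
  s0 = rec X. d.b.b.a.c.X ⊢ -d-> s1
  s1 = b.b.a.c.(rec X. d.b.b.a.c.X) ⊢ -b-> s2
  s2 = b.a.c.(rec X. d.b.b.a.c.X) ⊢ -b-> s3
  s3 = a.c.(rec X. d.b.b.a.c.X) ⊢ -a-> s4
  s4 = c.(rec X. d.b.b.a.c.X) ⊢ -c-> s0
Q's transition system — 5 states:
  t0 = rec X. d.b.b.d.c.X ⊢ -d-> t1
  t1 = b.b.d.c.(rec X. d.b.b.d.c.X) ⊢ -b-> t2
  t2 = b.d.c.(rec X. d.b.b.d.c.X) ⊢ -b-> t3
  t3 = d.c.(rec X. d.b.b.d.c.X) ⊢ -d-> t4
  t4 = c.(rec X. d.b.b.d.c.X) ⊢ -c-> t0
Trace ⟨dbba⟩ through P, begin at {s0}:
  step 1 (d): {s1}
  step 2 (b): {s2}
  step 3 (b): {s3}
  step 4 (a): {s4}
  P completes σ.
Trace ⟨dbba⟩ through Q, begin at {t0}:
  step 1 (d): {t1}
  step 2 (b): {t2}
  step 3 (b): {t3}
  step 4 (a): ∅  — Q cannot continue

traces(P) ≠ traces(Q) — witness ⟨dbba⟩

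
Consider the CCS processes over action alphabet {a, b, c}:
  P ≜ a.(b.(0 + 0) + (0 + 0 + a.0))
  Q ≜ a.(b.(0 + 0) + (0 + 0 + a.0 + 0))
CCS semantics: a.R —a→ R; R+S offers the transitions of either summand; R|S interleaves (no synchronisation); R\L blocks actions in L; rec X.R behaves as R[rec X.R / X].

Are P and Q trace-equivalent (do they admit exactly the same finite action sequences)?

Reachable graph of P (4 states):
  m0 = a.(b.(0 + 0) + (0 + 0 + a.0)) has moves —a→ m1
  m1 = b.(0 + 0) + (0 + 0 + a.0) has moves —a→ m2, —b→ m3
  m2 = 0 has moves ·
  m3 = 0 + 0 has moves ·
Reachable graph of Q (4 states):
  n0 = a.(b.(0 + 0) + (0 + 0 + a.0 + 0)) has moves —a→ n1
  n1 = b.(0 + 0) + (0 + 0 + a.0 + 0) has moves —a→ n2, —b→ n3
  n2 = 0 has moves ·
  n3 = 0 + 0 has moves ·
Coarsest stable partition (strong bisimilarity classes):
  B0 = {m0, n0}
  B1 = {m1, n1}
  B2 = {m2, m3, n2, n3}
m0 ∈ B0, n0 ∈ B0 → same block
Bisimilar ⇒ trace-equivalent.

YES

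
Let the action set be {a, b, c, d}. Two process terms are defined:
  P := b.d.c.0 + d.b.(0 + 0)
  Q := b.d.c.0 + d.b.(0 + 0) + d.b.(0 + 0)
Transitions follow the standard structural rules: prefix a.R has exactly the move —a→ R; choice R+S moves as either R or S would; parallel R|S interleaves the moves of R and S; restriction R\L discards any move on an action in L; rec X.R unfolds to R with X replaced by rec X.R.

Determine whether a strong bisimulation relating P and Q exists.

bisimilar

Reachable graph of P (6 states):
  s0 = b.d.c.0 + d.b.(0 + 0) ⊢ =b=> s1, =d=> s2
  s1 = d.c.0 ⊢ =d=> s3
  s2 = b.(0 + 0) ⊢ =b=> s4
  s3 = c.0 ⊢ =c=> s5
  s4 = 0 + 0 ⊢ ∅
  s5 = 0 ⊢ ∅
Reachable graph of Q (6 states):
  t0 = b.d.c.0 + d.b.(0 + 0) + d.b.(0 + 0) ⊢ =b=> t1, =d=> t2
  t1 = d.c.0 ⊢ =d=> t3
  t2 = b.(0 + 0) ⊢ =b=> t4
  t3 = c.0 ⊢ =c=> t5
  t4 = 0 + 0 ⊢ ∅
  t5 = 0 ⊢ ∅
Partition-refinement fixed point:
  B0 = {s0, t0}
  B1 = {s1, t1}
  B2 = {s3, t3}
  B3 = {s4, s5, t4, t5}
  B4 = {s2, t2}
s0 ∈ B0, t0 ∈ B0 → same block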